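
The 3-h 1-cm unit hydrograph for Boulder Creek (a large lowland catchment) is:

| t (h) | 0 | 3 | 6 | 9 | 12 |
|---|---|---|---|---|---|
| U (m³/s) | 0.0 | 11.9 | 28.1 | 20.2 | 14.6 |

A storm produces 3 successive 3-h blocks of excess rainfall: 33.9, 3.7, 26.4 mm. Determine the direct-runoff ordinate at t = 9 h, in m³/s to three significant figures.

Q ≈ 110 m³/s

By discrete convolution, Q_j = Σ (P_i / 10 mm) · U_{j−i}.
At t = 9 h (j=3): Q = (33.9/10)·20.2 + (3.7/10)·28.1 + (26.4/10)·11.9 = 110 m³/s.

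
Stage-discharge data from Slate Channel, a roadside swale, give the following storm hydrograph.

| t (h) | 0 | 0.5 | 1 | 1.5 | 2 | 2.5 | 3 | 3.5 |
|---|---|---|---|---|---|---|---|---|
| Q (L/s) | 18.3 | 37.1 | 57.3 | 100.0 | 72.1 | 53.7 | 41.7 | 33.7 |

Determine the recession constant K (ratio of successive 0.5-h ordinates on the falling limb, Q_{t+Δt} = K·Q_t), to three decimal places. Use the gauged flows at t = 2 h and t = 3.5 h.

Using the recession-limb readings at t = 2 h and t = 3.5 h: Q falls from 72.1 to 33.7 L/s over 3 intervals.
K = (Q₂/Q₁)^(1/3) = (33.7/72.1)^(1/3) = 0.776.

K ≈ 0.776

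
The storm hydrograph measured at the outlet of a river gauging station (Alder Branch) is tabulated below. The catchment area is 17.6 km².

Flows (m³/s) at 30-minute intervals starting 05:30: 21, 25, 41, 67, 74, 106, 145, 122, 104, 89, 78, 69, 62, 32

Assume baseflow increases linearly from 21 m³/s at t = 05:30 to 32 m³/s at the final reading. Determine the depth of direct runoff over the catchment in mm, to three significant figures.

Direct runoff: 0.00, 3.15, 18.31, 43.46, 49.62, 80.77, 118.92, 95.08, 76.23, 60.38, 48.54, 38.69, 30.85, 0.00 m³/s; ΣQ_DR = 664.0 m³/s.
V = ΣQ_DR · Δt = 664.0 × 1800 s = 1.195 × 10^6 m³.
Over A = 17.6 km², depth = V / A = 67.9 mm.

d ≈ 67.9 mm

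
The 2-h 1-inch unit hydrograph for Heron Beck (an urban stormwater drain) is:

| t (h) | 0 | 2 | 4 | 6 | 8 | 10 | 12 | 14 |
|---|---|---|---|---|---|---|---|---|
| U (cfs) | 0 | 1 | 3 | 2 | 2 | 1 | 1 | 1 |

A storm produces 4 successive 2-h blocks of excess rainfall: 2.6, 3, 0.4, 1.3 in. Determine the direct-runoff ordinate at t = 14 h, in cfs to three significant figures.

Q ≈ 8.60 cfs

By discrete convolution, Q_j = Σ (P_i / 1 in) · U_{j−i}.
At t = 14 h (j=7): Q = (2.6/1)·1 + (3/1)·1 + (0.4/1)·1 + (1.3/1)·2 = 8.60 cfs.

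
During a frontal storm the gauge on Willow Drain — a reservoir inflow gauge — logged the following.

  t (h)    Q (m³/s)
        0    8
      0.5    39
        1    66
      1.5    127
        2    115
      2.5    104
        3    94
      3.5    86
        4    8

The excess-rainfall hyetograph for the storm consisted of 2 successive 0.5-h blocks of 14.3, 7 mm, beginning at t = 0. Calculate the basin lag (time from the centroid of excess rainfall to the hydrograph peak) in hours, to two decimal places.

Centroid of excess rainfall: t_c = Σ P_i·t̄_i / ΣP_i = 0.4143 h (block centres at 0.25, 0.75 h).
Hydrograph peak occurs at t = 1.5 h, so basin lag t_L = 1.5 − 0.4143 = 1.09 h.

t_L ≈ 1.09 h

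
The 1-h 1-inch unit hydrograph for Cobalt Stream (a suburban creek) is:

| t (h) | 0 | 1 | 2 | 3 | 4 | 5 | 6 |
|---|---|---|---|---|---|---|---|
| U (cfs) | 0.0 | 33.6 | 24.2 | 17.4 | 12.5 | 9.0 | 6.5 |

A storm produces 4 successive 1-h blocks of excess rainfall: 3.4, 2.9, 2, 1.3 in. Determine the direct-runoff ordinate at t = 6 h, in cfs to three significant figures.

Q ≈ 95.8 cfs

By discrete convolution, Q_j = Σ (P_i / 1 in) · U_{j−i}.
At t = 6 h (j=6): Q = (3.4/1)·6.5 + (2.9/1)·9.0 + (2/1)·12.5 + (1.3/1)·17.4 = 95.8 cfs.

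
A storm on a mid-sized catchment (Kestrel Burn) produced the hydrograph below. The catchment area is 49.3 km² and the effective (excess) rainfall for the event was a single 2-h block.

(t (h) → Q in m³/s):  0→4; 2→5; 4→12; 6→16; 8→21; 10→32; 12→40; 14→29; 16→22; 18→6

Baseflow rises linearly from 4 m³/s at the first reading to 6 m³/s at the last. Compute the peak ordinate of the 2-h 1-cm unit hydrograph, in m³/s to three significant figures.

U_p ≈ 17.3 m³/s

Direct runoff: 0.00, 0.78, 7.56, 11.33, 16.11, 26.89, 34.67, 23.44, 16.22, 0.00 m³/s; ΣQ_DR = 137.0 m³/s, peak = 34.67 m³/s.
Runoff depth d = ΣQ_DR·Δt / A = 137.0 × 7200 / (49.3 km²) = 20.01 mm.
The 1-cm UH is the DRH scaled by (10 mm)/d, so U_p = 34.67 × 10/20.01 = 17.3 m³/s.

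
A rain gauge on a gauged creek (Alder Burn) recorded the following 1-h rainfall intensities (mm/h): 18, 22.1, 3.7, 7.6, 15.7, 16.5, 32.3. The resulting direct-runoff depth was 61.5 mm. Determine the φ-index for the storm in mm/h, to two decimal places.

Only the 5 blocks with intensity above φ contribute runoff: 18, 22.1, 15.7, 16.5, 32.3 mm/h.
Σ(I−φ)·Δt = d  ⇒  (18+22.1+15.7+16.5+32.3 − 5φ)·1 = 61.5
φ = (104.6 − 61.5/1) / 5 = 8.62 mm/h.

φ ≈ 8.62 mm/h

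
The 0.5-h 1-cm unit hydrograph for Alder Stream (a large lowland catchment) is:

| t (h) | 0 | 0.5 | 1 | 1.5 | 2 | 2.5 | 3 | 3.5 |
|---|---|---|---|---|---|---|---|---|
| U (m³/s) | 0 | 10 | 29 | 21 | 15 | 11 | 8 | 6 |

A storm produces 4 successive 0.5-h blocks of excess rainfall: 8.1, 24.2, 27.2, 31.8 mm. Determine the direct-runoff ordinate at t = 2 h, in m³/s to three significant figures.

Q ≈ 174 m³/s

By discrete convolution, Q_j = Σ (P_i / 10 mm) · U_{j−i}.
At t = 2 h (j=4): Q = (8.1/10)·15 + (24.2/10)·21 + (27.2/10)·29 + (31.8/10)·10 = 174 m³/s.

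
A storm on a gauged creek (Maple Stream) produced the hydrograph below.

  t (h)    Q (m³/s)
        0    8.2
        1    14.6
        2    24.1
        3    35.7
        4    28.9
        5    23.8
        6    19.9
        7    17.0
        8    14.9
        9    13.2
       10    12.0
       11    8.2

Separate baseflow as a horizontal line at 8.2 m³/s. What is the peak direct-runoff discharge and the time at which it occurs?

Subtracting baseflow gives direct-runoff ordinates: 0.0, 6.4, 15.9, 27.5, 20.7, 15.6, 11.7, 8.8, 6.7, 5.0, 3.8, 0.0 m³/s.
The maximum is 27.5 m³/s, occurring at the reading for t = 3 h.

Q_p = 27.5 m³/s at t = 3 h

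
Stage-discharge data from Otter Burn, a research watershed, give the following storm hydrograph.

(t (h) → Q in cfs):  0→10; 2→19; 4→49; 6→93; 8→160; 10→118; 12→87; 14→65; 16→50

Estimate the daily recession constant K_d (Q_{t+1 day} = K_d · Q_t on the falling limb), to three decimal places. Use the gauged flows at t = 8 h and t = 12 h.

Between t = 8 h and t = 12 h the flow falls from 160 to 87 cfs over 2×2 h = 4 h.
Per-interval ratio K = (87/160)^(1/2) = 0.7374; K_d = K^(24/2) = 0.026.

K_d ≈ 0.026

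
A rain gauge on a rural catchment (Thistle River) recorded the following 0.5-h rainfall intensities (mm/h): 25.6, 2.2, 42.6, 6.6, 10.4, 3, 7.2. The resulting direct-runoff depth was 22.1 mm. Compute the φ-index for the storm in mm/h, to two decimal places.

φ ≈ 12.00 mm/h

Only the 2 blocks with intensity above φ contribute runoff: 25.6, 42.6 mm/h.
Σ(I−φ)·Δt = d  ⇒  (25.6+42.6 − 2φ)·0.5 = 22.1
φ = (68.20 − 22.1/0.5) / 2 = 12.00 mm/h.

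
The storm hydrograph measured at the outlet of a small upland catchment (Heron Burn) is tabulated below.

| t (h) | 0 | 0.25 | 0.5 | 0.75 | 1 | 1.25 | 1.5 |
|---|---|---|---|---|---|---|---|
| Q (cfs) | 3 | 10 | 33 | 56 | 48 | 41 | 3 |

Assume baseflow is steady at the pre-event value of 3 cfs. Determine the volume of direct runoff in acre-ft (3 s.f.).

V ≈ 3.57 acre-ft

Direct-runoff ordinates (Q − Q_b): 0.0, 7.0, 30.0, 53.0, 45.0, 38.0, 0.0 cfs.
ΣQ_DR = 173.0 cfs.
With Δt = 0.25 h = 900 s, V = ΣQ_DR · Δt = 173.0 × 900 = 1.56 × 10^5 ft³ = 3.57 acre-ft.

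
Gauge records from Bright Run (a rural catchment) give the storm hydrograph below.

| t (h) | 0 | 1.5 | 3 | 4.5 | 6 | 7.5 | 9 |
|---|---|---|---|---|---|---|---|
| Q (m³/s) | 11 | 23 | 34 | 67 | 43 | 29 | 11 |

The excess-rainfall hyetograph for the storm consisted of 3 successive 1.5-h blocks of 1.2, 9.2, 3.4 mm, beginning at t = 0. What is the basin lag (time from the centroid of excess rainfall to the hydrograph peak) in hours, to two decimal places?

t_L ≈ 2.01 h

Centroid of excess rainfall: t_c = Σ P_i·t̄_i / ΣP_i = 2.4891 h (block centres at 0.75, 2.25, 3.75 h).
Hydrograph peak occurs at t = 4.5 h, so basin lag t_L = 4.5 − 2.4891 = 2.01 h.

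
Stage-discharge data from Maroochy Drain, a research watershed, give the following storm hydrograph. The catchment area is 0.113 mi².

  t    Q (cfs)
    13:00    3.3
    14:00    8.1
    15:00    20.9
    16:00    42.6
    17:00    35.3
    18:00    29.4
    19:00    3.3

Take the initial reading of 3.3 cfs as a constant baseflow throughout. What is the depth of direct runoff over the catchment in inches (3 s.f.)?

d ≈ 1.64 in

Direct runoff: 0.0, 4.8, 17.6, 39.3, 32.0, 26.1, 0.0 cfs; ΣQ_DR = 119.8 cfs.
V = ΣQ_DR · Δt = 119.8 × 3600 s = 4.313 × 10^5 ft³.
Over A = 0.113 mi², depth = V / A = 1.64 in.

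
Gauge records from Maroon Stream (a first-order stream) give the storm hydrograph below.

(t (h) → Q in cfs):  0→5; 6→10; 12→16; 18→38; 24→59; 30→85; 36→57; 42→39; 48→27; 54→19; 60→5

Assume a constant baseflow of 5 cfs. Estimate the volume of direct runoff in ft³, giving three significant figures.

Direct-runoff ordinates (Q − Q_b): 0.0, 5.0, 11.0, 33.0, 54.0, 80.0, 52.0, 34.0, 22.0, 14.0, 0.0 cfs.
ΣQ_DR = 305.0 cfs.
With Δt = 6 h = 21600 s, V = ΣQ_DR · Δt = 305.0 × 21600 = 6.59 × 10^6 ft³.

V ≈ 6.59 × 10^6 ft³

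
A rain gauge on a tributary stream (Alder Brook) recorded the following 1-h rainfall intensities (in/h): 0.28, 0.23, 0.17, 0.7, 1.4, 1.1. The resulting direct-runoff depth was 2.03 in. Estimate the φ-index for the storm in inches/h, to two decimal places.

φ ≈ 0.39 in/h

Only the 3 blocks with intensity above φ contribute runoff: 0.7, 1.4, 1.1 in/h.
Σ(I−φ)·Δt = d  ⇒  (0.7+1.4+1.1 − 3φ)·1 = 2.03
φ = (3.200 − 2.03/1) / 3 = 0.39 in/h.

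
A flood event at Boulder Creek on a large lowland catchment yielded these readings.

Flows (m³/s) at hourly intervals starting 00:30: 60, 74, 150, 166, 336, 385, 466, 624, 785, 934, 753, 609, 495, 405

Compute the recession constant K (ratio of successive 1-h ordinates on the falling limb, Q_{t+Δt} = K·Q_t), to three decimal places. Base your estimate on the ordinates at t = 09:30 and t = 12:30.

Using the recession-limb readings at t = 09:30 and t = 12:30: Q falls from 934 to 495 m³/s over 3 intervals.
K = (Q₂/Q₁)^(1/3) = (495/934)^(1/3) = 0.809.

K ≈ 0.809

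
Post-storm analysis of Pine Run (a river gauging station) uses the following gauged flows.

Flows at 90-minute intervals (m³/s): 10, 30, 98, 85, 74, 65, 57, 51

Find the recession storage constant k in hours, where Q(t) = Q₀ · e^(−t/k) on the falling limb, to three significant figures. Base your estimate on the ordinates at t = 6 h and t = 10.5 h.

On the falling limb, Q drops from 74 to 51 m³/s between t = 6 h and t = 10.5 h (Δt = 4.5 h).
k = −Δt / ln(Q₂/Q₁) = −4.5 / ln(51/74) = 12.1 h.

k ≈ 12.1 h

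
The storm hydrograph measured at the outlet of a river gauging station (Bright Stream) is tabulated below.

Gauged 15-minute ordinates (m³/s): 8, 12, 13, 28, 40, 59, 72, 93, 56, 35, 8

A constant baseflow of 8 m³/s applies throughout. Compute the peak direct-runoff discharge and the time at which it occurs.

Q_p = 85.0 m³/s at t = 1.75 h

Subtracting baseflow gives direct-runoff ordinates: 0.0, 4.0, 5.0, 20.0, 32.0, 51.0, 64.0, 85.0, 48.0, 27.0, 0.0 m³/s.
The maximum is 85.0 m³/s, occurring at the reading for t = 1.75 h.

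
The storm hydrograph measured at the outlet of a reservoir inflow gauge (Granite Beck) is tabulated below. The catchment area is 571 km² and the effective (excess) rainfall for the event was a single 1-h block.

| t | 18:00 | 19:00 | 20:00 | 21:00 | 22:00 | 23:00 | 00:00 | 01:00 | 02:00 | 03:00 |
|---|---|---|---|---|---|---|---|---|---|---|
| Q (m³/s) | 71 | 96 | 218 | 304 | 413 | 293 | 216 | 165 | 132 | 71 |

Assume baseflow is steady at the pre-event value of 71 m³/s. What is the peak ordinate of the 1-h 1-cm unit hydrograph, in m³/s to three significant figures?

Direct runoff: 0.0, 25.0, 147.0, 233.0, 342.0, 222.0, 145.0, 94.0, 61.0, 0.0 m³/s; ΣQ_DR = 1269 m³/s, peak = 342.0 m³/s.
Runoff depth d = ΣQ_DR·Δt / A = 1269 × 3600 / (571 km²) = 8.001 mm.
The 1-cm UH is the DRH scaled by (10 mm)/d, so U_p = 342.0 × 10/8.001 = 427 m³/s.

U_p ≈ 427 m³/s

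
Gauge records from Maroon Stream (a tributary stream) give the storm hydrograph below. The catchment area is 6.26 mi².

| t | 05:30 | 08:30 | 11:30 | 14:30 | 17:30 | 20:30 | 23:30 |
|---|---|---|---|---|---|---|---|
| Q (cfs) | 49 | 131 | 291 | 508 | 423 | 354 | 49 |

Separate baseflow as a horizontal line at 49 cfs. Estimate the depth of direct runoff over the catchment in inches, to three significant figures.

d ≈ 1.09 in

Direct runoff: 0.0, 82.0, 242.0, 459.0, 374.0, 305.0, 0.0 cfs; ΣQ_DR = 1462 cfs.
V = ΣQ_DR · Δt = 1462 × 10800 s = 1.579 × 10^7 ft³.
Over A = 6.26 mi², depth = V / A = 1.09 in.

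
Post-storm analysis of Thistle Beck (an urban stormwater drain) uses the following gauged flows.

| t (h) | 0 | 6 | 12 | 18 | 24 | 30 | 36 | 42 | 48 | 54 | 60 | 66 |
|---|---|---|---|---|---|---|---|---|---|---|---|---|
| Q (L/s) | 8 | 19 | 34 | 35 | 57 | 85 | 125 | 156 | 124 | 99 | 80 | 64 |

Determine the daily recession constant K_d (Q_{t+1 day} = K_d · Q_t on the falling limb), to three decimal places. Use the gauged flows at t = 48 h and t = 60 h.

Between t = 48 h and t = 60 h the flow falls from 124 to 80 L/s over 2×6 h = 12 h.
Per-interval ratio K = (80/124)^(1/2) = 0.8032; K_d = K^(24/6) = 0.416.

K_d ≈ 0.416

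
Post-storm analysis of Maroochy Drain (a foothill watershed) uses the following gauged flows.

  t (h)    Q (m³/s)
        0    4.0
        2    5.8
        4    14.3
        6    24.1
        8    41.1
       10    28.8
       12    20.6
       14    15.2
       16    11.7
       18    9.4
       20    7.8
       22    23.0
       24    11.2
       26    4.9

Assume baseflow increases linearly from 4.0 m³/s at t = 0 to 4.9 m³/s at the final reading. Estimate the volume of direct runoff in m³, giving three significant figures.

Direct-runoff ordinates (Q − Q_b): 0.00, 1.73, 10.16, 19.89, 36.82, 24.45, 16.18, 10.72, 7.15, 4.78, 3.11, 18.24, 6.37, 0.00 m³/s.
ΣQ_DR = 159.6 m³/s.
With Δt = 2 h = 7200 s, V = ΣQ_DR · Δt = 159.6 × 7200 = 1.15 × 10^6 m³.

V ≈ 1.15 × 10^6 m³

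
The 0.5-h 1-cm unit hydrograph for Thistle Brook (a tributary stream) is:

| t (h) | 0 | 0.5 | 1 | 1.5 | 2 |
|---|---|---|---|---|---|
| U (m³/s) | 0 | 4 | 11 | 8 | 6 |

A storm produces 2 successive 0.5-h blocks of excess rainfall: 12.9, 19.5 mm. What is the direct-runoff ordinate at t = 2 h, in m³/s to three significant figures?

Q ≈ 23.3 m³/s

By discrete convolution, Q_j = Σ (P_i / 10 mm) · U_{j−i}.
At t = 2 h (j=4): Q = (12.9/10)·6 + (19.5/10)·8 = 23.3 m³/s.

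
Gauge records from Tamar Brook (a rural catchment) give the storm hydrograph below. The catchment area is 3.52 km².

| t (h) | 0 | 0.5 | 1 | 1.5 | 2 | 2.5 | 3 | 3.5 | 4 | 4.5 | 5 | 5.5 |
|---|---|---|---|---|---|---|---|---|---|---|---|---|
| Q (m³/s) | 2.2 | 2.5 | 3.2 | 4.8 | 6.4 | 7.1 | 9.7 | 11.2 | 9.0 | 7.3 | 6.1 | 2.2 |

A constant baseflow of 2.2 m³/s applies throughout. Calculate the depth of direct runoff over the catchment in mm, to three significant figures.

d ≈ 23.2 mm

Direct runoff: 0.0, 0.3, 1.0, 2.6, 4.2, 4.9, 7.5, 9.0, 6.8, 5.1, 3.9, 0.0 m³/s; ΣQ_DR = 45.30 m³/s.
V = ΣQ_DR · Δt = 45.30 × 1800 s = 81540 m³.
Over A = 3.52 km², depth = V / A = 23.2 mm.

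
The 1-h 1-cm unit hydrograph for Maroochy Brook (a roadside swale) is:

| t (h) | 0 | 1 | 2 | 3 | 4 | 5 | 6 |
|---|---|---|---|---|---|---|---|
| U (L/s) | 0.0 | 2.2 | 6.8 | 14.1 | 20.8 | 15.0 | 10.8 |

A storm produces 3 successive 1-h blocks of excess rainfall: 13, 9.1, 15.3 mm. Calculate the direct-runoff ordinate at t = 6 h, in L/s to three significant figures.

Q ≈ 59.5 L/s

By discrete convolution, Q_j = Σ (P_i / 10 mm) · U_{j−i}.
At t = 6 h (j=6): Q = (13/10)·10.8 + (9.1/10)·15.0 + (15.3/10)·20.8 = 59.5 L/s.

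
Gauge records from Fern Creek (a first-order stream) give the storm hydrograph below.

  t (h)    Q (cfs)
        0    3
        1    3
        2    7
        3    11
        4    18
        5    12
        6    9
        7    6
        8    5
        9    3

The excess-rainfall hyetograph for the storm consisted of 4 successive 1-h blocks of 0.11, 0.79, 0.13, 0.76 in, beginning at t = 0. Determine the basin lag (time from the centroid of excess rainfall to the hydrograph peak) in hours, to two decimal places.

t_L ≈ 1.64 h

Centroid of excess rainfall: t_c = Σ P_i·t̄_i / ΣP_i = 2.3603 h (block centres at 0.5, 1.5, 2.5, 3.5 h).
Hydrograph peak occurs at t = 4 h, so basin lag t_L = 4 − 2.3603 = 1.64 h.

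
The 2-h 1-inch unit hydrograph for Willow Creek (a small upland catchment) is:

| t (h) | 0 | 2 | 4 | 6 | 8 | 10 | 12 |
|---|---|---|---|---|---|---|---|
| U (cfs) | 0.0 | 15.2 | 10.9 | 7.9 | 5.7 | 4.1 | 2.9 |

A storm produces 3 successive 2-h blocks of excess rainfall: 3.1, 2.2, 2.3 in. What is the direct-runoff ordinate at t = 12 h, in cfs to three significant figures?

Q ≈ 31.1 cfs

By discrete convolution, Q_j = Σ (P_i / 1 in) · U_{j−i}.
At t = 12 h (j=6): Q = (3.1/1)·2.9 + (2.2/1)·4.1 + (2.3/1)·5.7 = 31.1 cfs.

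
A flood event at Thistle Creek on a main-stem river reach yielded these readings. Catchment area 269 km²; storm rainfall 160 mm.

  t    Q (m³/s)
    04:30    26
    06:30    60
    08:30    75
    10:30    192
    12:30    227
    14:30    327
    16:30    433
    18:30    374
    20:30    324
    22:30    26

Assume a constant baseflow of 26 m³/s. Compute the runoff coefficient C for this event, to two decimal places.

ΣQ_DR = 1804 m³/s; V = ΣQ_DR·Δt = 1.299 × 10^7 m³.
Runoff depth d = V / A = 48.29 mm.
C = d / P = 48.29 / 160 = 0.30.

C ≈ 0.30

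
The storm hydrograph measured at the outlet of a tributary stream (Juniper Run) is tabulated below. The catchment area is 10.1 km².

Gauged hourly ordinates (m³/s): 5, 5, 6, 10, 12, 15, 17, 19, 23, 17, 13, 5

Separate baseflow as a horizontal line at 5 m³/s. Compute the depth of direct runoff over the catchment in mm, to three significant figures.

d ≈ 31.0 mm

Direct runoff: 0.0, 0.0, 1.0, 5.0, 7.0, 10.0, 12.0, 14.0, 18.0, 12.0, 8.0, 0.0 m³/s; ΣQ_DR = 87.00 m³/s.
V = ΣQ_DR · Δt = 87.00 × 3600 s = 3.132 × 10^5 m³.
Over A = 10.1 km², depth = V / A = 31.0 mm.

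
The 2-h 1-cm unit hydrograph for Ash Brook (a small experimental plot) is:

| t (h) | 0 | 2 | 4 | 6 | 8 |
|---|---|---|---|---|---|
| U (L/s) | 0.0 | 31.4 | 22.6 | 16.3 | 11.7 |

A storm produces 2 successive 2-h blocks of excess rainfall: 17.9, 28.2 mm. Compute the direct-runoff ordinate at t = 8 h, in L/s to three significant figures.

Q ≈ 66.9 L/s

By discrete convolution, Q_j = Σ (P_i / 10 mm) · U_{j−i}.
At t = 8 h (j=4): Q = (17.9/10)·11.7 + (28.2/10)·16.3 = 66.9 L/s.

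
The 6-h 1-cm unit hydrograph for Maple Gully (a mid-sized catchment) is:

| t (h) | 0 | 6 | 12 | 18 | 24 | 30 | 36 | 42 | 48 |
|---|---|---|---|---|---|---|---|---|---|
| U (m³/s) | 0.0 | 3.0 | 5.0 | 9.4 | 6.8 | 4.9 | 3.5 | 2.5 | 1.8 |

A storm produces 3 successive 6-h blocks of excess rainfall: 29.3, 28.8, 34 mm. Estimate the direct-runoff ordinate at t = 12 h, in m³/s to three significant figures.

Q ≈ 23.3 m³/s

By discrete convolution, Q_j = Σ (P_i / 10 mm) · U_{j−i}.
At t = 12 h (j=2): Q = (29.3/10)·5.0 + (28.8/10)·3.0 + (34/10)·0.0 = 23.3 m³/s.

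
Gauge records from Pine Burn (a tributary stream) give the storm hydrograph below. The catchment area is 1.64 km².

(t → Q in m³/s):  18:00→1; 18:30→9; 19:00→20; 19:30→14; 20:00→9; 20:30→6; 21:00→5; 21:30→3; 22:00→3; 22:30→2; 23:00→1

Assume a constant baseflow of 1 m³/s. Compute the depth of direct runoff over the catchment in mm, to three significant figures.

Direct runoff: 0.0, 8.0, 19.0, 13.0, 8.0, 5.0, 4.0, 2.0, 2.0, 1.0, 0.0 m³/s; ΣQ_DR = 62.00 m³/s.
V = ΣQ_DR · Δt = 62.00 × 1800 s = 1.116 × 10^5 m³.
Over A = 1.64 km², depth = V / A = 68.0 mm.

d ≈ 68.0 mm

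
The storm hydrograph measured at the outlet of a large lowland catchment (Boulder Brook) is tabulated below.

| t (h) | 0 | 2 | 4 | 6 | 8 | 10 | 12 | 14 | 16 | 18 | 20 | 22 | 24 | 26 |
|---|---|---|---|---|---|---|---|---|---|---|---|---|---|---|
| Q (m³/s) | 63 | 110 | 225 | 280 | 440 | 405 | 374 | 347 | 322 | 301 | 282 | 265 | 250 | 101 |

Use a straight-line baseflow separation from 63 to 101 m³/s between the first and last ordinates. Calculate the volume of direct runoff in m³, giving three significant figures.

V ≈ 1.88 × 10^7 m³

Direct-runoff ordinates (Q − Q_b): 0.00, 44.08, 156.15, 208.23, 365.31, 327.38, 293.46, 263.54, 235.62, 211.69, 189.77, 169.85, 151.92, 0.00 m³/s.
ΣQ_DR = 2617 m³/s.
With Δt = 2 h = 7200 s, V = ΣQ_DR · Δt = 2617 × 7200 = 1.88 × 10^7 m³.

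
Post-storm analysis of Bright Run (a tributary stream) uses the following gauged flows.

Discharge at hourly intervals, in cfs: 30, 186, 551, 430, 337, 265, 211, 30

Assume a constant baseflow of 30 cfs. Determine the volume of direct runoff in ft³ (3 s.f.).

Direct-runoff ordinates (Q − Q_b): 0.0, 156.0, 521.0, 400.0, 307.0, 235.0, 181.0, 0.0 cfs.
ΣQ_DR = 1800 cfs.
With Δt = 1 h = 3600 s, V = ΣQ_DR · Δt = 1800 × 3600 = 6.48 × 10^6 ft³.

V ≈ 6.48 × 10^6 ft³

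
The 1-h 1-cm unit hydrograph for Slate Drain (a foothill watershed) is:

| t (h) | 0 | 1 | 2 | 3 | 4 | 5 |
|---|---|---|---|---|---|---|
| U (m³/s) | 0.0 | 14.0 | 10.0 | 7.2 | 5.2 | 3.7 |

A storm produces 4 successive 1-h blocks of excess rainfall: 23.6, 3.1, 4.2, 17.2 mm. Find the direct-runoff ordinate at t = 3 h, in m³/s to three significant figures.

By discrete convolution, Q_j = Σ (P_i / 10 mm) · U_{j−i}.
At t = 3 h (j=3): Q = (23.6/10)·7.2 + (3.1/10)·10.0 + (4.2/10)·14.0 + (17.2/10)·0.0 = 26.0 m³/s.

Q ≈ 26.0 m³/s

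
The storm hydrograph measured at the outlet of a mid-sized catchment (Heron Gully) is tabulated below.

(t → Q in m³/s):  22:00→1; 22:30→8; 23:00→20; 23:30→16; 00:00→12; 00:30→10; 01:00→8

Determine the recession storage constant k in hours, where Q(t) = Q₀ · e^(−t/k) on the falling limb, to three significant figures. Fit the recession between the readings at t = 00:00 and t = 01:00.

k ≈ 2.47 h

On the falling limb, Q drops from 12 to 8 m³/s between t = 00:00 and t = 01:00 (Δt = 1 h).
k = −Δt / ln(Q₂/Q₁) = −1 / ln(8/12) = 2.47 h.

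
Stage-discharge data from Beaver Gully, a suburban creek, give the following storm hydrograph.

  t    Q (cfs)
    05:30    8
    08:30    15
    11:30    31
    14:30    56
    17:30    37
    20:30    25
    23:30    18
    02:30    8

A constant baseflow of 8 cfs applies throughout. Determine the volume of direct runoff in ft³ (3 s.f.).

Direct-runoff ordinates (Q − Q_b): 0.0, 7.0, 23.0, 48.0, 29.0, 17.0, 10.0, 0.0 cfs.
ΣQ_DR = 134.0 cfs.
With Δt = 3 h = 10800 s, V = ΣQ_DR · Δt = 134.0 × 10800 = 1.45 × 10^6 ft³.

V ≈ 1.45 × 10^6 ft³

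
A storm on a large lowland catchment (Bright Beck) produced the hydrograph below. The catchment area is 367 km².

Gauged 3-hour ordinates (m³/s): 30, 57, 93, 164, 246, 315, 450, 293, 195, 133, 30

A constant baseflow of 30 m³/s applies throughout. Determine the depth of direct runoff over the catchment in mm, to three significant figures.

Direct runoff: 0.0, 27.0, 63.0, 134.0, 216.0, 285.0, 420.0, 263.0, 165.0, 103.0, 0.0 m³/s; ΣQ_DR = 1676 m³/s.
V = ΣQ_DR · Δt = 1676 × 10800 s = 1.810 × 10^7 m³.
Over A = 367 km², depth = V / A = 49.3 mm.

d ≈ 49.3 mm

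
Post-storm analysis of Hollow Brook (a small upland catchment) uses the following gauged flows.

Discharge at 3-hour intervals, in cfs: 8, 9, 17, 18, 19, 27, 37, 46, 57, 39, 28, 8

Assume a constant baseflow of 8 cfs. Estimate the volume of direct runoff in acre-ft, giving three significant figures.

V ≈ 53.8 acre-ft

Direct-runoff ordinates (Q − Q_b): 0.0, 1.0, 9.0, 10.0, 11.0, 19.0, 29.0, 38.0, 49.0, 31.0, 20.0, 0.0 cfs.
ΣQ_DR = 217.0 cfs.
With Δt = 3 h = 10800 s, V = ΣQ_DR · Δt = 217.0 × 10800 = 2.34 × 10^6 ft³ = 53.8 acre-ft.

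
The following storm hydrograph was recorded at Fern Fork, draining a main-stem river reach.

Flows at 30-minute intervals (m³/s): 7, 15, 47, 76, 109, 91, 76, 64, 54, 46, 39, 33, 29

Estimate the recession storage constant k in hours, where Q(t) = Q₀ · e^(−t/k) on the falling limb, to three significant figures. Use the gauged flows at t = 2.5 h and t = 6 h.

On the falling limb, Q drops from 91 to 29 m³/s between t = 2.5 h and t = 6 h (Δt = 3.5 h).
k = −Δt / ln(Q₂/Q₁) = −3.5 / ln(29/91) = 3.06 h.

k ≈ 3.06 h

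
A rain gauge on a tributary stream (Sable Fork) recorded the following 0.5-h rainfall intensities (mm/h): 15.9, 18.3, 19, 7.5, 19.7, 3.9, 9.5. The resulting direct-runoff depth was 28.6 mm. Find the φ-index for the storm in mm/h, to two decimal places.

φ ≈ 5.45 mm/h

Only the 6 blocks with intensity above φ contribute runoff: 15.9, 18.3, 19, 7.5, 19.7, 9.5 mm/h.
Σ(I−φ)·Δt = d  ⇒  (15.9+18.3+19+7.5+19.7+9.5 − 6φ)·0.5 = 28.6
φ = (89.90 − 28.6/0.5) / 6 = 5.45 mm/h.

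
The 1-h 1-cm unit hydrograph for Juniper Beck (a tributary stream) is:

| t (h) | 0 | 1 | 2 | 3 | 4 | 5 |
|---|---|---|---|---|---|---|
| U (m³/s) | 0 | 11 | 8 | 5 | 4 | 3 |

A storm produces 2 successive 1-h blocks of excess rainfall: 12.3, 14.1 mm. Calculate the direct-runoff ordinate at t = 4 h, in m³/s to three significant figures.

Q ≈ 12.0 m³/s

By discrete convolution, Q_j = Σ (P_i / 10 mm) · U_{j−i}.
At t = 4 h (j=4): Q = (12.3/10)·4 + (14.1/10)·5 = 12.0 m³/s.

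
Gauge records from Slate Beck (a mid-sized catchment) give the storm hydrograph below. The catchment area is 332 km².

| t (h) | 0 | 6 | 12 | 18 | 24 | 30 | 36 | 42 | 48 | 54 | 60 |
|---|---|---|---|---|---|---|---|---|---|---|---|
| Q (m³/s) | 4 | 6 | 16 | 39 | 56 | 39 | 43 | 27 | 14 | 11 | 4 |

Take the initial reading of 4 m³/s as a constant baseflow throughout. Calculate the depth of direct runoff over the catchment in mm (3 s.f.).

Direct runoff: 0.0, 2.0, 12.0, 35.0, 52.0, 35.0, 39.0, 23.0, 10.0, 7.0, 0.0 m³/s; ΣQ_DR = 215.0 m³/s.
V = ΣQ_DR · Δt = 215.0 × 21600 s = 4.644 × 10^6 m³.
Over A = 332 km², depth = V / A = 14.0 mm.

d ≈ 14.0 mm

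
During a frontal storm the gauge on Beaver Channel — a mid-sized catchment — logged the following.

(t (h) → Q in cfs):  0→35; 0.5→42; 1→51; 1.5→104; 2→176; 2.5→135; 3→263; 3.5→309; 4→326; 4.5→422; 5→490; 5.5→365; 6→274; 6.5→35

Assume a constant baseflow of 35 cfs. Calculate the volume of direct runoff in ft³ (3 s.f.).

V ≈ 4.57 × 10^6 ft³

Direct-runoff ordinates (Q − Q_b): 0.0, 7.0, 16.0, 69.0, 141.0, 100.0, 228.0, 274.0, 291.0, 387.0, 455.0, 330.0, 239.0, 0.0 cfs.
ΣQ_DR = 2537 cfs.
With Δt = 0.5 h = 1800 s, V = ΣQ_DR · Δt = 2537 × 1800 = 4.57 × 10^6 ft³.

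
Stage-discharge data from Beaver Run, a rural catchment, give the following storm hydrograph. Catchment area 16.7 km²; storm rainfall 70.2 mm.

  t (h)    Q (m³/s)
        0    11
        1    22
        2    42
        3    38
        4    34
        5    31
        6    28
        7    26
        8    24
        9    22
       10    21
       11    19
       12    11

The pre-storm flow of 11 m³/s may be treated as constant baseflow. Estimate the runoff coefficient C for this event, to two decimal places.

C ≈ 0.57

ΣQ_DR = 186.0 m³/s; V = ΣQ_DR·Δt = 6.696 × 10^5 m³.
Runoff depth d = V / A = 40.10 mm.
C = d / P = 40.10 / 70.2 = 0.57.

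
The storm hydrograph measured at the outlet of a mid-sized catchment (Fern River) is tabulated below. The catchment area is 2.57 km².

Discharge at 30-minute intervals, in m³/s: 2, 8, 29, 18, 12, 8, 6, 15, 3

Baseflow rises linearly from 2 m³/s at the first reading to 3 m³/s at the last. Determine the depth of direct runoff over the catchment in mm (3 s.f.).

Direct runoff: 0.00, 5.88, 26.75, 15.62, 9.50, 5.38, 3.25, 12.12, 0.00 m³/s; ΣQ_DR = 78.50 m³/s.
V = ΣQ_DR · Δt = 78.50 × 1800 s = 1.413 × 10^5 m³.
Over A = 2.57 km², depth = V / A = 55.0 mm.

d ≈ 55.0 mm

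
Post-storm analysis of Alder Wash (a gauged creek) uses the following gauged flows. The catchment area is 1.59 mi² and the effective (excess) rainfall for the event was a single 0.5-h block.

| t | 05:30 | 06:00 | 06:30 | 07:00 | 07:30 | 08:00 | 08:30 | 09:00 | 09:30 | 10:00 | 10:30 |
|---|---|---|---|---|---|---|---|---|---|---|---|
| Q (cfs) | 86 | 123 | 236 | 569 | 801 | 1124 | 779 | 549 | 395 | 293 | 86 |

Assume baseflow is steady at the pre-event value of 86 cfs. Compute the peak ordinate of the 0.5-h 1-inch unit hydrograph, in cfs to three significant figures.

U_p ≈ 520 cfs

Direct runoff: 0.0, 37.0, 150.0, 483.0, 715.0, 1038.0, 693.0, 463.0, 309.0, 207.0, 0.0 cfs; ΣQ_DR = 4095 cfs, peak = 1038.0 cfs.
Runoff depth d = ΣQ_DR·Δt / A = 4095 × 1800 / (1.59 mi²) = 1.995 in.
The 1-inch UH is the DRH scaled by (1 in)/d, so U_p = 1038.0 × 1/1.995 = 520 cfs.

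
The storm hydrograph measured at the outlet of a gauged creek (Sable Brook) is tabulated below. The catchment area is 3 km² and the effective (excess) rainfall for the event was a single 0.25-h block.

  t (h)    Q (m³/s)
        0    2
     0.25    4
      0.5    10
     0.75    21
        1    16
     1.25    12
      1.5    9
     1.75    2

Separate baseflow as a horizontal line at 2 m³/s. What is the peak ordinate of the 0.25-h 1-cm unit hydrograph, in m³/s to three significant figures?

U_p ≈ 10.6 m³/s

Direct runoff: 0.0, 2.0, 8.0, 19.0, 14.0, 10.0, 7.0, 0.0 m³/s; ΣQ_DR = 60.00 m³/s, peak = 19.0 m³/s.
Runoff depth d = ΣQ_DR·Δt / A = 60.00 × 900 / (3 km²) = 18.00 mm.
The 1-cm UH is the DRH scaled by (10 mm)/d, so U_p = 19.0 × 10/18.00 = 10.6 m³/s.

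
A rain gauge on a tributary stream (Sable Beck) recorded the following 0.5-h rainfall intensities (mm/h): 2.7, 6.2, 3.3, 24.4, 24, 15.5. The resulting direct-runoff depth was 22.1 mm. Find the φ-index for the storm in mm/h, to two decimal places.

Only the 3 blocks with intensity above φ contribute runoff: 24.4, 24, 15.5 mm/h.
Σ(I−φ)·Δt = d  ⇒  (24.4+24+15.5 − 3φ)·0.5 = 22.1
φ = (63.90 − 22.1/0.5) / 3 = 6.57 mm/h.

φ ≈ 6.57 mm/h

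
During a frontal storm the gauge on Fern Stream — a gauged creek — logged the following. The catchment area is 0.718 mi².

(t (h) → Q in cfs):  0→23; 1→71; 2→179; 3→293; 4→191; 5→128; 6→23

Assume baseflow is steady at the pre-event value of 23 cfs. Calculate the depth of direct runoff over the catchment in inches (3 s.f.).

d ≈ 1.61 in

Direct runoff: 0.0, 48.0, 156.0, 270.0, 168.0, 105.0, 0.0 cfs; ΣQ_DR = 747.0 cfs.
V = ΣQ_DR · Δt = 747.0 × 3600 s = 2.689 × 10^6 ft³.
Over A = 0.718 mi², depth = V / A = 1.61 in.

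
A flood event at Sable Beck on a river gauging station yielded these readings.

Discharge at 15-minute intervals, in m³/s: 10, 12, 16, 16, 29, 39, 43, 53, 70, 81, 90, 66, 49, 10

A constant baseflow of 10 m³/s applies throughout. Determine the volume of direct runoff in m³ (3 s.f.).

V ≈ 4.00 × 10^5 m³

Direct-runoff ordinates (Q − Q_b): 0.0, 2.0, 6.0, 6.0, 19.0, 29.0, 33.0, 43.0, 60.0, 71.0, 80.0, 56.0, 39.0, 0.0 m³/s.
ΣQ_DR = 444.0 m³/s.
With Δt = 0.25 h = 900 s, V = ΣQ_DR · Δt = 444.0 × 900 = 4.00 × 10^5 m³.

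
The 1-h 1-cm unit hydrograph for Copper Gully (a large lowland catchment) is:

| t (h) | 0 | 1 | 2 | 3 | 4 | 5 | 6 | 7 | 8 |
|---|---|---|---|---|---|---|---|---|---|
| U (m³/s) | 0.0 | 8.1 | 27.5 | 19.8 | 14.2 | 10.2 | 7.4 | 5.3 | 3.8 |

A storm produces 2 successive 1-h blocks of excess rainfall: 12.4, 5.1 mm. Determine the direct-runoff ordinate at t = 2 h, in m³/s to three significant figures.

Q ≈ 38.2 m³/s

By discrete convolution, Q_j = Σ (P_i / 10 mm) · U_{j−i}.
At t = 2 h (j=2): Q = (12.4/10)·27.5 + (5.1/10)·8.1 = 38.2 m³/s.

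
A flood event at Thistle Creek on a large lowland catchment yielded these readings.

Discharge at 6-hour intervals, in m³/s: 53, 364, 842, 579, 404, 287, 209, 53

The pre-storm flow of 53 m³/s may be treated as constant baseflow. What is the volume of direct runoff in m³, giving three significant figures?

V ≈ 5.11 × 10^7 m³

Direct-runoff ordinates (Q − Q_b): 0.0, 311.0, 789.0, 526.0, 351.0, 234.0, 156.0, 0.0 m³/s.
ΣQ_DR = 2367 m³/s.
With Δt = 6 h = 21600 s, V = ΣQ_DR · Δt = 2367 × 21600 = 5.11 × 10^7 m³.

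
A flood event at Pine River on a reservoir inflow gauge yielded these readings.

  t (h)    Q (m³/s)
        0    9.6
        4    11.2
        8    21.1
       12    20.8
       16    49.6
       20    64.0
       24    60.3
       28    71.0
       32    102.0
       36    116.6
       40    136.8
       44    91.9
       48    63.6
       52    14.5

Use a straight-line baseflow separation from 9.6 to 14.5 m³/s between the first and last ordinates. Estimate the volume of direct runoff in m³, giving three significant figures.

V ≈ 9.57 × 10^6 m³

Direct-runoff ordinates (Q − Q_b): 0.00, 1.22, 10.75, 10.07, 38.49, 52.52, 48.44, 58.76, 89.38, 103.61, 123.43, 78.15, 49.48, 0.00 m³/s.
ΣQ_DR = 664.3 m³/s.
With Δt = 4 h = 14400 s, V = ΣQ_DR · Δt = 664.3 × 14400 = 9.57 × 10^6 m³.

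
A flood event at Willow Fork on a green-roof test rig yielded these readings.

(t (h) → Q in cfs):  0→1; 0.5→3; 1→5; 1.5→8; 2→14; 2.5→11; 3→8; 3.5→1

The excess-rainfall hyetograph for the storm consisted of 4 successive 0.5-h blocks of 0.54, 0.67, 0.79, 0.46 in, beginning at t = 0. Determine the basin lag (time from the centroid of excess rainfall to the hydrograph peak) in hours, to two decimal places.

t_L ≈ 1.01 h

Centroid of excess rainfall: t_c = Σ P_i·t̄_i / ΣP_i = 0.9878 h (block centres at 0.25, 0.75, 1.25, 1.75 h).
Hydrograph peak occurs at t = 2 h, so basin lag t_L = 2 − 0.9878 = 1.01 h.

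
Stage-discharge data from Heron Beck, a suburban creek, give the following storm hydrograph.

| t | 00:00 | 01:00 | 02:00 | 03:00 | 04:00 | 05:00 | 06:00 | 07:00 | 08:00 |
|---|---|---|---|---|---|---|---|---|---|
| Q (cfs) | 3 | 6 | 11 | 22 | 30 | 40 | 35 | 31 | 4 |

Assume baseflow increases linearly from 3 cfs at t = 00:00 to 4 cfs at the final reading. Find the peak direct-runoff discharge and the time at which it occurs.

Subtracting baseflow gives direct-runoff ordinates: 0.00, 2.88, 7.75, 18.62, 26.50, 36.38, 31.25, 27.12, 0.00 cfs.
The maximum is 36.38 cfs, occurring at the reading for t = 05:00.

Q_p = 36.38 cfs at t = 05:00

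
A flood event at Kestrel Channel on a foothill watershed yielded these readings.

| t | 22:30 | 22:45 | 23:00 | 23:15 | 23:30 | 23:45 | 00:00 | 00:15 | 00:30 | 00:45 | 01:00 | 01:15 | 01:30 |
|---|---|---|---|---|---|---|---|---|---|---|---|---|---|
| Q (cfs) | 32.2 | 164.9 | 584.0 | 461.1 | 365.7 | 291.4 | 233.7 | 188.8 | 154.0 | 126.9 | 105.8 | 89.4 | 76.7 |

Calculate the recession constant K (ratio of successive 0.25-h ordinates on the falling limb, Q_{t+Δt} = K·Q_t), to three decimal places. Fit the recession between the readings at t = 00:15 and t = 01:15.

Using the recession-limb readings at t = 00:15 and t = 01:15: Q falls from 188.8 to 89.4 cfs over 4 intervals.
K = (Q₂/Q₁)^(1/4) = (89.4/188.8)^(1/4) = 0.830.

K ≈ 0.830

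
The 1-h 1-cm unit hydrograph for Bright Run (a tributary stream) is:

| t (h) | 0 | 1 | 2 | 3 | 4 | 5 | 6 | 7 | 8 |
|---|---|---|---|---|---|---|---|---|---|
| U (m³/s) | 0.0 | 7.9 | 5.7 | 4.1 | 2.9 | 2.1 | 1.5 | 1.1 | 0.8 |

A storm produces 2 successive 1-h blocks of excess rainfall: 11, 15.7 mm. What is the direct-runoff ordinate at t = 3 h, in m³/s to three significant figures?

By discrete convolution, Q_j = Σ (P_i / 10 mm) · U_{j−i}.
At t = 3 h (j=3): Q = (11/10)·4.1 + (15.7/10)·5.7 = 13.5 m³/s.

Q ≈ 13.5 m³/s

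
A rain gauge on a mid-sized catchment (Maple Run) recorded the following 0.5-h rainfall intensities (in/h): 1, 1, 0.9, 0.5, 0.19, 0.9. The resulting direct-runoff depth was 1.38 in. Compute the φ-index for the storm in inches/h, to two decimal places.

Only the 5 blocks with intensity above φ contribute runoff: 1, 1, 0.9, 0.5, 0.9 in/h.
Σ(I−φ)·Δt = d  ⇒  (1+1+0.9+0.5+0.9 − 5φ)·0.5 = 1.38
φ = (4.300 − 1.38/0.5) / 5 = 0.31 in/h.

φ ≈ 0.31 in/h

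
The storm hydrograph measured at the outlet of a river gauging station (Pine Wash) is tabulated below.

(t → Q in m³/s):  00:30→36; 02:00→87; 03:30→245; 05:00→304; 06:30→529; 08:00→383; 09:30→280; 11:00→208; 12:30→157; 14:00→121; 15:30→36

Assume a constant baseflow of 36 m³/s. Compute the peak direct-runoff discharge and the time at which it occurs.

Subtracting baseflow gives direct-runoff ordinates: 0.0, 51.0, 209.0, 268.0, 493.0, 347.0, 244.0, 172.0, 121.0, 85.0, 0.0 m³/s.
The maximum is 493.0 m³/s, occurring at the reading for t = 06:30.

Q_p = 493.0 m³/s at t = 06:30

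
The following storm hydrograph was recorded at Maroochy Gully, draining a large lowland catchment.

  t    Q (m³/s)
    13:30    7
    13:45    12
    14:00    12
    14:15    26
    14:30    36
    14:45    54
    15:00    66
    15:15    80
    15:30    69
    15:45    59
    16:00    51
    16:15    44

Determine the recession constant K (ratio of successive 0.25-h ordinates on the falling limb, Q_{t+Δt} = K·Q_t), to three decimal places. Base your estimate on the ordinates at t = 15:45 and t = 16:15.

K ≈ 0.864

Using the recession-limb readings at t = 15:45 and t = 16:15: Q falls from 59 to 44 m³/s over 2 intervals.
K = (Q₂/Q₁)^(1/2) = (44/59)^(1/2) = 0.864.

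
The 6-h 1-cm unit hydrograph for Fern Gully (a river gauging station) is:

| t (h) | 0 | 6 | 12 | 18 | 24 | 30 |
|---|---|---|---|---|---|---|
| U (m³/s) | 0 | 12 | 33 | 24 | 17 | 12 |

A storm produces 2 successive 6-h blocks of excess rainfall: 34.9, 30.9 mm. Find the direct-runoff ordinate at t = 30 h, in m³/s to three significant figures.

Q ≈ 94.4 m³/s

By discrete convolution, Q_j = Σ (P_i / 10 mm) · U_{j−i}.
At t = 30 h (j=5): Q = (34.9/10)·12 + (30.9/10)·17 = 94.4 m³/s.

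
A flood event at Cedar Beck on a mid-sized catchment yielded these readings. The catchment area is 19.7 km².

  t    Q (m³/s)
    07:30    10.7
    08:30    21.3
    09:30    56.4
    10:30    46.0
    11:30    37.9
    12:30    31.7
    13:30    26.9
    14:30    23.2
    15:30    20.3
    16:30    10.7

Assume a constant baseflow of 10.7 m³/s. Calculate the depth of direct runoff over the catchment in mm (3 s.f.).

Direct runoff: 0.0, 10.6, 45.7, 35.3, 27.2, 21.0, 16.2, 12.5, 9.6, 0.0 m³/s; ΣQ_DR = 178.1 m³/s.
V = ΣQ_DR · Δt = 178.1 × 3600 s = 6.412 × 10^5 m³.
Over A = 19.7 km², depth = V / A = 32.5 mm.

d ≈ 32.5 mm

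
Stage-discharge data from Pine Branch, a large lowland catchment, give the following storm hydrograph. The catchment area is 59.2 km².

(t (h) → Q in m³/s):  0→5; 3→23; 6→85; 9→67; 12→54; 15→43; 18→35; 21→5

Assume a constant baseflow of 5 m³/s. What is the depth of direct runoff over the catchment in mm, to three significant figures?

Direct runoff: 0.0, 18.0, 80.0, 62.0, 49.0, 38.0, 30.0, 0.0 m³/s; ΣQ_DR = 277.0 m³/s.
V = ΣQ_DR · Δt = 277.0 × 10800 s = 2.992 × 10^6 m³.
Over A = 59.2 km², depth = V / A = 50.5 mm.

d ≈ 50.5 mm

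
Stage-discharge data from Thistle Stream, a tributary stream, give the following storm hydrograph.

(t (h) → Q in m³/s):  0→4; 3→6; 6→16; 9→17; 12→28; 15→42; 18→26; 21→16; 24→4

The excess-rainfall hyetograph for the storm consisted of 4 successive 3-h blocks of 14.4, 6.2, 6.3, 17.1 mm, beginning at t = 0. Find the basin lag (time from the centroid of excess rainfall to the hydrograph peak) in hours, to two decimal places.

Centroid of excess rainfall: t_c = Σ P_i·t̄_i / ΣP_i = 6.2795 h (block centres at 1.5, 4.5, 7.5, 10.5 h).
Hydrograph peak occurs at t = 15 h, so basin lag t_L = 15 − 6.2795 = 8.72 h.

t_L ≈ 8.72 h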